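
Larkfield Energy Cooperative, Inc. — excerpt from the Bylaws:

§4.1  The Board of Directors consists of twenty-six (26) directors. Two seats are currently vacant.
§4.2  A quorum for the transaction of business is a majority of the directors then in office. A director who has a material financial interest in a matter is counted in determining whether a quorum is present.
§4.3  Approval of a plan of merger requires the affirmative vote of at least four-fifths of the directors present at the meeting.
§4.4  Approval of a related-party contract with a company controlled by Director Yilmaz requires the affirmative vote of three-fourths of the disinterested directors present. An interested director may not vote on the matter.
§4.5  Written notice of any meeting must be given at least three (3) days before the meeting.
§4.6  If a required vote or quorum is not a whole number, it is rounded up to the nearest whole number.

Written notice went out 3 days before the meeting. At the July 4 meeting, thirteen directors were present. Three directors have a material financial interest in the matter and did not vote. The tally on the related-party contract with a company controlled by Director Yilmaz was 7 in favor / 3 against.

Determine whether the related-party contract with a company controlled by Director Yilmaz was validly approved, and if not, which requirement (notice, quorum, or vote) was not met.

Notice: 3 days given; 3 required (3 ≥ 3). Satisfied.
Quorum: 13 present (interested directors count toward quorum); quorum is 13. Satisfied.
Vote: the related-party contract with a company controlled by Director Yilmaz requires three-fourths of the disinterested directors present (13 − 3 = 10). 3/4 of 10 = 7.50, rounded up to 8, so 8 affirmative votes are needed; 7 voted in favor. Not satisfied.

Invalid — vote requirement not satisfied.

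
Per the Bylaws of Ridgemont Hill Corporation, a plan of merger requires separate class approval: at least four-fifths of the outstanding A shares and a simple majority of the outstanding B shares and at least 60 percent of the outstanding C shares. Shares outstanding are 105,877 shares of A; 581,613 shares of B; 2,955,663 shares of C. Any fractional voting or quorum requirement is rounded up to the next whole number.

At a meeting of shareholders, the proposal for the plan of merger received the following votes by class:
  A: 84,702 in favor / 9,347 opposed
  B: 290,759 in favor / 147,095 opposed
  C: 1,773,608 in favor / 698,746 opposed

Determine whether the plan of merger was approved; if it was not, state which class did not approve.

Not approved — the B shares did not give the required vote.

A: 4/5 of 105877 = 84701.60, rounded up to 84702; 84,702 required, 84,702 in favor — approved.
B: a majority of 581613 is 290807; 290,807 required, 290,759 in favor — not approved.
C: 3/5 of 2955663 = 1773397.80, rounded up to 1773398; 1,773,398 required, 1,773,608 in favor — approved.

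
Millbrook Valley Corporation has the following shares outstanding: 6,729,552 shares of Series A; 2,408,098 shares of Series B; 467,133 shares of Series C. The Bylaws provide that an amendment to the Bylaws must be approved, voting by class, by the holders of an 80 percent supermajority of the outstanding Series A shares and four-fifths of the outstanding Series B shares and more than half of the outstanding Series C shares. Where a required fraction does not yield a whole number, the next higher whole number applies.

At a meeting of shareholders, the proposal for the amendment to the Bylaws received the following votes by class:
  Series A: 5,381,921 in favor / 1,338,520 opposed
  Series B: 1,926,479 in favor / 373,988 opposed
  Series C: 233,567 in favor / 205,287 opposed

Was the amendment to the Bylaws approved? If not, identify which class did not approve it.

Series A: 4/5 of 6729552 = 5383641.60, rounded up to 5383642; 5,383,642 required, 5,381,921 in favor — not approved.
Series B: 4/5 of 2408098 = 1926478.40, rounded up to 1926479; 1,926,479 required, 1,926,479 in favor — approved.
Series C: a majority of 467133 is 233567; 233,567 required, 233,567 in favor — approved.

Not approved — the Series A shares did not give the required vote.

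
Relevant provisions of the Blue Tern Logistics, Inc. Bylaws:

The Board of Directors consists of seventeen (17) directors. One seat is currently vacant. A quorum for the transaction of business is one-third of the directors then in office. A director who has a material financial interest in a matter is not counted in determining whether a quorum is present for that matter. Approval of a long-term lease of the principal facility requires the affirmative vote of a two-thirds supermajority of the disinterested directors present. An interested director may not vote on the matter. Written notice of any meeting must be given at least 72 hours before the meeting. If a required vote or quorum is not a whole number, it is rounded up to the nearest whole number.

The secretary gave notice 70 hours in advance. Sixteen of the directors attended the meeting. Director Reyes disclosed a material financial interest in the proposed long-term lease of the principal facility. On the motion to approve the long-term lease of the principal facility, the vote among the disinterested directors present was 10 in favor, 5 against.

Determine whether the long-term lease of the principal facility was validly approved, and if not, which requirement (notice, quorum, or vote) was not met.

Notice: 70 hours given; 72 required (70 < 72). Not satisfied.
Quorum: 16 present, but the 1 interested director does not count, leaving 15. Quorum is 6. Satisfied.
Vote: the long-term lease of the principal facility requires two-thirds of the disinterested directors present (16 − 1 = 15). 2/3 of 15 = 10, so 10 affirmative votes are needed; 10 voted in favor. Satisfied.

Invalid — notice requirement not satisfied.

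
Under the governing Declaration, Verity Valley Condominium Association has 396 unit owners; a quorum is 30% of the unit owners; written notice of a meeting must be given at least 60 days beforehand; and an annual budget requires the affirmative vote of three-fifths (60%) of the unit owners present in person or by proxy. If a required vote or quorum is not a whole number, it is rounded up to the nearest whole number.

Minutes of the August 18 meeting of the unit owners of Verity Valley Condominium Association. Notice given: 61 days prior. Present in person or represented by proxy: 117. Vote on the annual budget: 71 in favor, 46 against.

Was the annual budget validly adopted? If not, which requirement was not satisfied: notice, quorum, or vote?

Invalid — quorum requirement not satisfied.

Notice: 61 days given; 60 required. Satisfied.
Quorum: 30% of 396 = 118.80, rounded up to 119; 117 present. Not satisfied.
Vote: requires three-fifths of those present (117); 3/5 of 117 = 70.20, rounded up to 71, so 71 needed; 71 in favor. Satisfied.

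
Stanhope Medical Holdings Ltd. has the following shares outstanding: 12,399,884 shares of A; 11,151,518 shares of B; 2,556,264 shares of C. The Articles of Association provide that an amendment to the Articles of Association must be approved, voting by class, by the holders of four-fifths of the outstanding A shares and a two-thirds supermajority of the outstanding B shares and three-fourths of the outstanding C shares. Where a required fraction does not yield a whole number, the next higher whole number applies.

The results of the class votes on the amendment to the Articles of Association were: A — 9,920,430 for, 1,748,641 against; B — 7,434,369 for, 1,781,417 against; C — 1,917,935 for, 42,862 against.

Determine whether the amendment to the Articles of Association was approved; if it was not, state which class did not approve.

Approved — every class gave the required vote.

A: 4/5 of 12399884 = 9919907.20, rounded up to 9919908; 9,919,908 required, 9,920,430 in favor — approved.
B: 2/3 of 11151518 = 7434345.33, rounded up to 7434346; 7,434,346 required, 7,434,369 in favor — approved.
C: 3/4 of 2556264 = 1917198; 1,917,198 required, 1,917,935 in favor — approved.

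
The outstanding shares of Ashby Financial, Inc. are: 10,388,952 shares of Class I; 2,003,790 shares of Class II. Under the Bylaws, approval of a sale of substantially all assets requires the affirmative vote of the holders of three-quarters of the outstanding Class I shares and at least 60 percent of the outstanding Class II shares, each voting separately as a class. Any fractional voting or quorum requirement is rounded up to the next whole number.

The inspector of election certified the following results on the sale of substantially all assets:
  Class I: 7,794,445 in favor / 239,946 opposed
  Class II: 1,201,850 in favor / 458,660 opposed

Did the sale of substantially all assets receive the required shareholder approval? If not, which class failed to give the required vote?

Class I: 3/4 of 10388952 = 7791714; 7,791,714 required, 7,794,445 in favor — approved.
Class II: 3/5 of 2003790 = 1202274; 1,202,274 required, 1,201,850 in favor — not approved.

Not approved — the Class II shares did not give the required vote.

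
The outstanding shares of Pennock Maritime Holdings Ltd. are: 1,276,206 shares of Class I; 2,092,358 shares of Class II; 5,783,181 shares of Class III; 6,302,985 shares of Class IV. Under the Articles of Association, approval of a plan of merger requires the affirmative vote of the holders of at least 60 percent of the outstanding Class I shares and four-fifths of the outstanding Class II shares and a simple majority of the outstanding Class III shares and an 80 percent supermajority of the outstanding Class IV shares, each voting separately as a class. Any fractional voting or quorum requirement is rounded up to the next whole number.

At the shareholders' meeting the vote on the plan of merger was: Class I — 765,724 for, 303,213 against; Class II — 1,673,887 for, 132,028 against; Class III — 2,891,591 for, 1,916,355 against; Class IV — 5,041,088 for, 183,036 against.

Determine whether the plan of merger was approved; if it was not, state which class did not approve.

Not approved — the Class IV shares did not give the required vote.

Class I: 3/5 of 1276206 = 765723.60, rounded up to 765724; 765,724 required, 765,724 in favor — approved.
Class II: 4/5 of 2092358 = 1673886.40, rounded up to 1673887; 1,673,887 required, 1,673,887 in favor — approved.
Class III: a majority of 5783181 is 2891591; 2,891,591 required, 2,891,591 in favor — approved.
Class IV: 4/5 of 6302985 = 5042388; 5,042,388 required, 5,041,088 in favor — not approved.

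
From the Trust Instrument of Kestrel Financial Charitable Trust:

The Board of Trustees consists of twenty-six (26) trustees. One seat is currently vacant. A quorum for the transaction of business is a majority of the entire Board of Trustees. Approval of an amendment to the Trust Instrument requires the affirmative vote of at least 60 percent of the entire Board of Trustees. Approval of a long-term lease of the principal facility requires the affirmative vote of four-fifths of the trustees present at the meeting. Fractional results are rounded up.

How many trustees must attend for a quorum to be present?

14

A majority of 26 is 14.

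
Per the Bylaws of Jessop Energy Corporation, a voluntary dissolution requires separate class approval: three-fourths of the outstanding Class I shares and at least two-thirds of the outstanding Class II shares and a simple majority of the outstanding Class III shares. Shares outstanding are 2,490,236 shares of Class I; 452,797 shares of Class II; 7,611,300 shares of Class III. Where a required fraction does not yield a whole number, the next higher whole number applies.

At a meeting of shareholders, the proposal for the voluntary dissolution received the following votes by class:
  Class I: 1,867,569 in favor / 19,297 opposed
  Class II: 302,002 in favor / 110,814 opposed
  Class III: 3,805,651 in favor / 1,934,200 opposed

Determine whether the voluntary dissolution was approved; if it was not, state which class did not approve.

Not approved — the Class I shares did not give the required vote.

Class I: 3/4 of 2490236 = 1867677; 1,867,677 required, 1,867,569 in favor — not approved.
Class II: 2/3 of 452797 = 301864.67, rounded up to 301865; 301,865 required, 302,002 in favor — approved.
Class III: a majority of 7611300 is 3805651; 3,805,651 required, 3,805,651 in favor — approved.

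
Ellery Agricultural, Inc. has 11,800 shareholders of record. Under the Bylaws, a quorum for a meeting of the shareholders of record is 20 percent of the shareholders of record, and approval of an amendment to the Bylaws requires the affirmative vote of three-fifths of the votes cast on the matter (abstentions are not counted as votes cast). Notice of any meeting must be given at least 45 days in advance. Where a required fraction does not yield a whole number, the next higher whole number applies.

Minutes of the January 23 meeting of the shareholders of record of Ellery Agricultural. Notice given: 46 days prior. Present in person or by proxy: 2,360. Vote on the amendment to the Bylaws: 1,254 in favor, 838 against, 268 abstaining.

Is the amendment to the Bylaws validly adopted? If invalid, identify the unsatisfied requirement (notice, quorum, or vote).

Notice: 46 days given; 45 required. Satisfied.
Quorum: 20% of 11,800 = 2,360; 2,360 present. Satisfied.
Vote: requires three-fifths of the votes cast (2,360 − 268 abstaining = 2,092); 3/5 of 2092 = 1255.20, rounded up to 1256, so 1,256 needed; 1,254 in favor. Not satisfied.

Invalid — vote requirement not satisfied.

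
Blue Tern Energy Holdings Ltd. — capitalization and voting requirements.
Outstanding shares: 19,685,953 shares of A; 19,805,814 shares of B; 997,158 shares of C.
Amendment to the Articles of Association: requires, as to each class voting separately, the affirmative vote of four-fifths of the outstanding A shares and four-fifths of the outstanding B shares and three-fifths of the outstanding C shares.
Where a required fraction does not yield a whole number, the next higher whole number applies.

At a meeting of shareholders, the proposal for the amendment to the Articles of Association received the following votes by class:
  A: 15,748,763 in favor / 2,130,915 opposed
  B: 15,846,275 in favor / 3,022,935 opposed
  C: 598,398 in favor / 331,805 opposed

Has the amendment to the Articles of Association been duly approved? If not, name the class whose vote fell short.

Approved — every class gave the required vote.

A: 4/5 of 19685953 = 15748762.40, rounded up to 15748763; 15,748,763 required, 15,748,763 in favor — approved.
B: 4/5 of 19805814 = 15844651.20, rounded up to 15844652; 15,844,652 required, 15,846,275 in favor — approved.
C: 3/5 of 997158 = 598294.80, rounded up to 598295; 598,295 required, 598,398 in favor — approved.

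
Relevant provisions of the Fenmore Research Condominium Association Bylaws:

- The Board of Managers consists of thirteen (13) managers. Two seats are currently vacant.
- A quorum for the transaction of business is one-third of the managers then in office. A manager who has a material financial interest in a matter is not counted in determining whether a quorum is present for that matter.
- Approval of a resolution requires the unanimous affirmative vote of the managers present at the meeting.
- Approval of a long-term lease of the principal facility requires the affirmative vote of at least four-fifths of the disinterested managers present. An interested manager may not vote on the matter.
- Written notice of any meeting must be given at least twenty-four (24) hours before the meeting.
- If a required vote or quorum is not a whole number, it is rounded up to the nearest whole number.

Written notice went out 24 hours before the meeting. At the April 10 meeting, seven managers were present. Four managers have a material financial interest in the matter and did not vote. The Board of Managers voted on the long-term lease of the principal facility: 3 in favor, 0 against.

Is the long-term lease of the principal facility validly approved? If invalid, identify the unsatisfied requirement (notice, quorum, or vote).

Notice: 24 hours given; 24 required (24 ≥ 24). Satisfied.
Quorum: 7 present, but the 4 interested managers do not count, leaving 3. Quorum is 4. Not satisfied.
Vote: the long-term lease of the principal facility requires four-fifths of the disinterested managers present (7 − 4 = 3). 4/5 of 3 = 2.40, rounded up to 3, so 3 affirmative votes are needed; 3 voted in favor. Satisfied. (Moot — without a quorum no business can be validly transacted.)

Invalid — quorum requirement not satisfied.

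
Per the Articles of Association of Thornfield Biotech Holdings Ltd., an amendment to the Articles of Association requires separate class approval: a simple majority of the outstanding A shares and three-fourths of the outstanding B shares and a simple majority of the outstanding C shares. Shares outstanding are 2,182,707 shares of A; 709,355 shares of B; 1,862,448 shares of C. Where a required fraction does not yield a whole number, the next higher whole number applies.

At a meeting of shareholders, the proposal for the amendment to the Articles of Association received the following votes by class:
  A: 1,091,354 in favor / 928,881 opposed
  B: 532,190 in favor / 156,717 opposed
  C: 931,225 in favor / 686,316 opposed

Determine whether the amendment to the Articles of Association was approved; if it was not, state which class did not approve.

Approved — every class gave the required vote.

A: a majority of 2182707 is 1091354; 1,091,354 required, 1,091,354 in favor — approved.
B: 3/4 of 709355 = 532016.25, rounded up to 532017; 532,017 required, 532,190 in favor — approved.
C: a majority of 1862448 is 931225; 931,225 required, 931,225 in favor — approved.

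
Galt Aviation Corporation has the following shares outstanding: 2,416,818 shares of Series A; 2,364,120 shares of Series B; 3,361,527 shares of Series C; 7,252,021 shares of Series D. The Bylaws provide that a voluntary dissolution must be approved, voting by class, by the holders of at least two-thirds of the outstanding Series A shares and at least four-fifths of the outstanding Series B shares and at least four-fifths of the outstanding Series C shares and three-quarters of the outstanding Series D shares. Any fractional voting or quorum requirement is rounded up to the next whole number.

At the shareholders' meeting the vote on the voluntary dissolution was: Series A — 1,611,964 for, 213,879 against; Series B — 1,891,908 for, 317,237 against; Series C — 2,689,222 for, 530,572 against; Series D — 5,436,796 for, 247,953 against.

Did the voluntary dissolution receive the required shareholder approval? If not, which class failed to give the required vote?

Not approved — the Series D shares did not give the required vote.

Series A: 2/3 of 2416818 = 1611212; 1,611,212 required, 1,611,964 in favor — approved.
Series B: 4/5 of 2364120 = 1891296; 1,891,296 required, 1,891,908 in favor — approved.
Series C: 4/5 of 3361527 = 2689221.60, rounded up to 2689222; 2,689,222 required, 2,689,222 in favor — approved.
Series D: 3/4 of 7252021 = 5439015.75, rounded up to 5439016; 5,439,016 required, 5,436,796 in favor — not approved.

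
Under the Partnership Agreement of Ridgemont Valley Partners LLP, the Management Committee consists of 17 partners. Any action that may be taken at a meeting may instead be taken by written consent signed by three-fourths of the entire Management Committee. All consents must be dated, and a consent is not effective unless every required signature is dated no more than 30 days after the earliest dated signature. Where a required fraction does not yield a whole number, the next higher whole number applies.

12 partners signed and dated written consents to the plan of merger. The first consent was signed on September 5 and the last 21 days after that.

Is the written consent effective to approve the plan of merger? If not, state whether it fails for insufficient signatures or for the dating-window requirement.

Signatures required: three-fourths of 17 — 3/4 of 17 = 12.75, rounded up to 13, so 13 needed; 12 signed. Insufficient.
Dating window: the latest signature is 21 days after the earliest; the limit is 30 days. Within the window.

Not effective — insufficient signatures.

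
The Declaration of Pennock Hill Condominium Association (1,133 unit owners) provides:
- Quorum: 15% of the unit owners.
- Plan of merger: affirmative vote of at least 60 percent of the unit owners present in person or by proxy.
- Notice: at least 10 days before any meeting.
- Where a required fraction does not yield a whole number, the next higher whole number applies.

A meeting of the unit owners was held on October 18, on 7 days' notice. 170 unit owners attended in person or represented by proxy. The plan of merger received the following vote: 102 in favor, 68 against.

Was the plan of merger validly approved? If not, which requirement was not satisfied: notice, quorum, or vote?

Notice: 7 days given; 10 required. Not satisfied.
Quorum: 15% of 1,133 = 169.95, rounded up to 170; 170 present. Satisfied.
Vote: requires three-fifths of those present (170); 3/5 of 170 = 102, so 102 needed; 102 in favor. Satisfied.

Invalid — notice requirement not satisfied.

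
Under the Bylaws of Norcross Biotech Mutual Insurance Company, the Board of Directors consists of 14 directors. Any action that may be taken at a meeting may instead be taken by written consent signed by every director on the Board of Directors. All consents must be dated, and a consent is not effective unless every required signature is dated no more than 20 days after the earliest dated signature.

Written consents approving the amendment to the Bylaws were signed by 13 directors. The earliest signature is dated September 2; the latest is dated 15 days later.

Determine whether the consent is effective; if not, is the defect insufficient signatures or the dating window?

Signatures required: every one of 14 — unanimous means all 14, so 14 needed; 13 signed. Insufficient.
Dating window: the latest signature is 15 days after the earliest; the limit is 20 days. Within the window.

Not effective — insufficient signatures.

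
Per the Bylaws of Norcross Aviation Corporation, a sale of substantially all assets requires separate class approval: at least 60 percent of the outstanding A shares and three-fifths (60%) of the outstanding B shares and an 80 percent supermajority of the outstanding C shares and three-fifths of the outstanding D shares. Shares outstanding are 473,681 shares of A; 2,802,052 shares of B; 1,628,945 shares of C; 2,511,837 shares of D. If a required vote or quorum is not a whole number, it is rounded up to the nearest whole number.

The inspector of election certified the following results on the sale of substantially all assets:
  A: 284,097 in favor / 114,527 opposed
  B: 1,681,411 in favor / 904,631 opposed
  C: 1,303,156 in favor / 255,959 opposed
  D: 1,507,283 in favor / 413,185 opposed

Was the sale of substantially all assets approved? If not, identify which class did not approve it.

Not approved — the A shares did not give the required vote.

A: 3/5 of 473681 = 284208.60, rounded up to 284209; 284,209 required, 284,097 in favor — not approved.
B: 3/5 of 2802052 = 1681231.20, rounded up to 1681232; 1,681,232 required, 1,681,411 in favor — approved.
C: 4/5 of 1628945 = 1303156; 1,303,156 required, 1,303,156 in favor — approved.
D: 3/5 of 2511837 = 1507102.20, rounded up to 1507103; 1,507,103 required, 1,507,283 in favor — approved.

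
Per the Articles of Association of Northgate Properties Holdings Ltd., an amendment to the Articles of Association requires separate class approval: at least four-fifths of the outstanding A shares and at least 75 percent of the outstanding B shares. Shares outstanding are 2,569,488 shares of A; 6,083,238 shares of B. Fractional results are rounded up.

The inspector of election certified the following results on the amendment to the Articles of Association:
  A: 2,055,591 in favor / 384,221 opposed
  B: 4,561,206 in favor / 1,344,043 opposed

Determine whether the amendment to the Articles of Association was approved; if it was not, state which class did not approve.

Not approved — the B shares did not give the required vote.

A: 4/5 of 2569488 = 2055590.40, rounded up to 2055591; 2,055,591 required, 2,055,591 in favor — approved.
B: 3/4 of 6083238 = 4562428.50, rounded up to 4562429; 4,562,429 required, 4,561,206 in favor — not approved.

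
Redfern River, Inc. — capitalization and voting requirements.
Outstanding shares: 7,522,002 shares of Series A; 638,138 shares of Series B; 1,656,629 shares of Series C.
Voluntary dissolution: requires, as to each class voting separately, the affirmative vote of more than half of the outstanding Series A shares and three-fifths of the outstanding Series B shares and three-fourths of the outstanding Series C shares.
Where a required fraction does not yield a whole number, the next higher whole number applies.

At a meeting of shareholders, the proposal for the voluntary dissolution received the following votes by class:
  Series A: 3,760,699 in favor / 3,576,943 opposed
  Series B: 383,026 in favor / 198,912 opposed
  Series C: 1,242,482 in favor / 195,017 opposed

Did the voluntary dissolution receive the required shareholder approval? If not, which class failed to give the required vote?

Series A: a majority of 7522002 is 3761002; 3,761,002 required, 3,760,699 in favor — not approved.
Series B: 3/5 of 638138 = 382882.80, rounded up to 382883; 382,883 required, 383,026 in favor — approved.
Series C: 3/4 of 1656629 = 1242471.75, rounded up to 1242472; 1,242,472 required, 1,242,482 in favor — approved.

Not approved — the Series A shares did not give the required vote.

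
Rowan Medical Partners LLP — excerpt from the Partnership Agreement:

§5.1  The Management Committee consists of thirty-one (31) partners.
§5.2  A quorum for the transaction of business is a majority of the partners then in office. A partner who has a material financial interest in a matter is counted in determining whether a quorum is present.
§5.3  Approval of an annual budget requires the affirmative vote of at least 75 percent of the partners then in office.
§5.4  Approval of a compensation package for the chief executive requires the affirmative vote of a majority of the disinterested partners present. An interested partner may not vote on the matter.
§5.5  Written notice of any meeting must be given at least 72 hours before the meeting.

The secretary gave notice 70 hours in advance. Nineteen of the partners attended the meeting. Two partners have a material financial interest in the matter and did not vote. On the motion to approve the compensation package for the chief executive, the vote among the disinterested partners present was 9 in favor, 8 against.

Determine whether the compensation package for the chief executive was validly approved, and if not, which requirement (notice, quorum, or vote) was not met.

Invalid — notice requirement not satisfied.

Notice: 70 hours given; 72 required (70 < 72). Not satisfied.
Quorum: 19 present (interested partners count toward quorum); quorum is 16. Satisfied.
Vote: the compensation package for the chief executive requires a majority of the disinterested partners present (19 − 2 = 17). A majority of 17 is 9, so 9 affirmative votes are needed; 9 voted in favor. Satisfied.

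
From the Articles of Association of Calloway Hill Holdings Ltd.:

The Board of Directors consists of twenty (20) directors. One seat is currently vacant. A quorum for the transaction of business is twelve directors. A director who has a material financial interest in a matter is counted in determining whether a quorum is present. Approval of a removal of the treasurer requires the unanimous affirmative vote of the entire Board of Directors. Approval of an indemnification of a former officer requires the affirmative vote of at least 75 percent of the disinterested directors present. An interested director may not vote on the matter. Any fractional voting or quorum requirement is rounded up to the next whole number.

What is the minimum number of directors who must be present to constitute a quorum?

The quorum is fixed at 12.

12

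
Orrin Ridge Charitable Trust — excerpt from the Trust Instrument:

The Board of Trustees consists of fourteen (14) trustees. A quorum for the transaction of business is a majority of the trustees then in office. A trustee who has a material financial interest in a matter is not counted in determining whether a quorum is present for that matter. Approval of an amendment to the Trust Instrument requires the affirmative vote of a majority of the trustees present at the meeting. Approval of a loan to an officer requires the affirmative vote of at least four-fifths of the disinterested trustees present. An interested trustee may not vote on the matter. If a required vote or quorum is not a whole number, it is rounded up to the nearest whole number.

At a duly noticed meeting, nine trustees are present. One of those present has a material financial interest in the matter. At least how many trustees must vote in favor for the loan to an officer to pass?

The loan to an officer requires four-fifths of the disinterested trustees present (9 − 1 = 8).
4/5 of 8 = 6.40, rounded up to 7.

7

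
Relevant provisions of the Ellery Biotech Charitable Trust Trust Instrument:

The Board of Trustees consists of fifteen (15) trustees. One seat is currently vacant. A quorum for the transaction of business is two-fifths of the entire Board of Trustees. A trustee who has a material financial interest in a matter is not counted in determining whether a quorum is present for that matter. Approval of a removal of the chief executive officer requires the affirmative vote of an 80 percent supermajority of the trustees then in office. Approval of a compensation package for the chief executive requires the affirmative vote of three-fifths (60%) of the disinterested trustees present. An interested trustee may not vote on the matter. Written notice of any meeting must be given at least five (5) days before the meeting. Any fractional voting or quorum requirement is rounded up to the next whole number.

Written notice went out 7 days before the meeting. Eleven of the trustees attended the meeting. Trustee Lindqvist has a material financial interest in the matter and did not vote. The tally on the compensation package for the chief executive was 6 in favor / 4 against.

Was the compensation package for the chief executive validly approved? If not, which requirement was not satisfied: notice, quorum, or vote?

Notice: 7 days given; 5 required (7 ≥ 5). Satisfied.
Quorum: 11 present, but the 1 interested trustee does not count, leaving 10. Quorum is 6. Satisfied.
Vote: the compensation package for the chief executive requires three-fifths of the disinterested trustees present (11 − 1 = 10). 3/5 of 10 = 6, so 6 affirmative votes are needed; 6 voted in favor. Satisfied.

Valid — all requirements satisfied.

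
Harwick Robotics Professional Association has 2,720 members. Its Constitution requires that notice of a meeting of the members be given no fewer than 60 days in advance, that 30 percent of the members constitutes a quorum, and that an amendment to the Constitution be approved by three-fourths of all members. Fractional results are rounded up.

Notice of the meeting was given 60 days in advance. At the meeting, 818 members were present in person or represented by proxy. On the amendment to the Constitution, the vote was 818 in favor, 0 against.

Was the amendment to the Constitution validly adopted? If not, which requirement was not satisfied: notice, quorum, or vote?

Notice: 60 days given; 60 required. Satisfied.
Quorum: 30% of 2,720 = 816; 818 present. Satisfied.
Vote: requires three-fourths of all members (2,720); 3/4 of 2720 = 2040, so 2,040 needed; 818 in favor. Not satisfied.

Invalid — vote requirement not satisfied.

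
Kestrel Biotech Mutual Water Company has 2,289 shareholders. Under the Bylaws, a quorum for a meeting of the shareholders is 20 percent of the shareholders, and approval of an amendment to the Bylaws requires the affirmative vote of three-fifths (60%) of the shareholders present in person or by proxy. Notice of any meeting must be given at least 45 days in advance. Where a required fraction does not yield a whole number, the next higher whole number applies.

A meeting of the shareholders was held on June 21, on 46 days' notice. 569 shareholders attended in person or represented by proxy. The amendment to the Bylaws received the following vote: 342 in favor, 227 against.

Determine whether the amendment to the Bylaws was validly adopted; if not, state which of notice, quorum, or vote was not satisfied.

Valid — all requirements satisfied.

Notice: 46 days given; 45 required. Satisfied.
Quorum: 20% of 2,289 = 457.80, rounded up to 458; 569 present. Satisfied.
Vote: requires three-fifths of those present (569); 3/5 of 569 = 341.40, rounded up to 342, so 342 needed; 342 in favor. Satisfied.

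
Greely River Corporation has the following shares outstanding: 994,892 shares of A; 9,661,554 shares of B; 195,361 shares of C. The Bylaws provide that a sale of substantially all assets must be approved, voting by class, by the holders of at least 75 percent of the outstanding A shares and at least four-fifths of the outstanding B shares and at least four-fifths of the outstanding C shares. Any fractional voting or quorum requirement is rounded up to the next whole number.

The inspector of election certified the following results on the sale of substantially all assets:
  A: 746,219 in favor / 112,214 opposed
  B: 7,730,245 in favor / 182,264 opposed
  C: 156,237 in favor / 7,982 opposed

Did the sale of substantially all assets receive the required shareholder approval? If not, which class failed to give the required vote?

A: 3/4 of 994892 = 746169; 746,169 required, 746,219 in favor — approved.
B: 4/5 of 9661554 = 7729243.20, rounded up to 7729244; 7,729,244 required, 7,730,245 in favor — approved.
C: 4/5 of 195361 = 156288.80, rounded up to 156289; 156,289 required, 156,237 in favor — not approved.

Not approved — the C shares did not give the required vote.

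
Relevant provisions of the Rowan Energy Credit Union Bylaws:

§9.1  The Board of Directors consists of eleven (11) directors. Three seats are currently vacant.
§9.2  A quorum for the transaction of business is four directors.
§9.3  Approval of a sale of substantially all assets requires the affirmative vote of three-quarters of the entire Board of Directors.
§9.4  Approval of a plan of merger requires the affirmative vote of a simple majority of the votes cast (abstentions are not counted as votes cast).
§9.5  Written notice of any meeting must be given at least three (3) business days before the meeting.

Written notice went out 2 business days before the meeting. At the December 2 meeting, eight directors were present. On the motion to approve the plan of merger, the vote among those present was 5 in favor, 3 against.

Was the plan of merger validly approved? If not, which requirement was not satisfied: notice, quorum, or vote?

Invalid — notice requirement not satisfied.

Notice: 2 business days given; 3 required (2 < 3). Not satisfied.
Quorum: 8 present; quorum is 4. Satisfied.
Vote: the plan of merger requires a majority of the votes cast (8). A majority of 8 is 5, so 5 affirmative votes are needed; 5 voted in favor. Satisfied.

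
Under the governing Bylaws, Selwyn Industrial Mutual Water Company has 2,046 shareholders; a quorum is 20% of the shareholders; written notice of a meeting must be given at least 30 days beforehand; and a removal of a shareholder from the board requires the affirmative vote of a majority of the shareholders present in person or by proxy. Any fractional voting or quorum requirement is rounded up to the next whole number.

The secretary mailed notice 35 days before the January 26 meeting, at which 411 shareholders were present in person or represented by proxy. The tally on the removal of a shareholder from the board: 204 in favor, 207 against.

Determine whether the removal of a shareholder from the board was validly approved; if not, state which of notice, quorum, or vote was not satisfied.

Notice: 35 days given; 30 required. Satisfied.
Quorum: 20% of 2,046 = 409.20, rounded up to 410; 411 present. Satisfied.
Vote: requires a majority of those present (411); a majority of 411 is 206, so 206 needed; 204 in favor. Not satisfied.

Invalid — vote requirement not satisfied.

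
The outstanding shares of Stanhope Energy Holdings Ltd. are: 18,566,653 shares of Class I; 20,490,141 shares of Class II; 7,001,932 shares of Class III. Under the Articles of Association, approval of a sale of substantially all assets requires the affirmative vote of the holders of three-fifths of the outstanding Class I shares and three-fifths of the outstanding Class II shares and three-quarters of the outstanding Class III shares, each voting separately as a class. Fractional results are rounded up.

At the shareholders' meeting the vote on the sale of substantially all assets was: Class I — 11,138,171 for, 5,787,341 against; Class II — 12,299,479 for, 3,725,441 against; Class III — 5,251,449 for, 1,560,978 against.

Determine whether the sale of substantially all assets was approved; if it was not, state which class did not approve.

Not approved — the Class I shares did not give the required vote.

Class I: 3/5 of 18566653 = 11139991.80, rounded up to 11139992; 11,139,992 required, 11,138,171 in favor — not approved.
Class II: 3/5 of 20490141 = 12294084.60, rounded up to 12294085; 12,294,085 required, 12,299,479 in favor — approved.
Class III: 3/4 of 7001932 = 5251449; 5,251,449 required, 5,251,449 in favor — approved.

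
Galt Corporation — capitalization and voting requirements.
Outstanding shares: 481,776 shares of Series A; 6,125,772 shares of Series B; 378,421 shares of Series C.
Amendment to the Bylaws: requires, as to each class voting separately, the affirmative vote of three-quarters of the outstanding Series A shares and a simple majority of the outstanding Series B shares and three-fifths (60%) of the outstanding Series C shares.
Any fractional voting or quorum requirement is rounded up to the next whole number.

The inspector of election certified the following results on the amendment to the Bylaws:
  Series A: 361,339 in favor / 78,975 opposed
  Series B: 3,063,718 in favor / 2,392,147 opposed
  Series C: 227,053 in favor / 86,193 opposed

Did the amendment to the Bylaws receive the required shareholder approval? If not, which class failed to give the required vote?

Approved — every class gave the required vote.

Series A: 3/4 of 481776 = 361332; 361,332 required, 361,339 in favor — approved.
Series B: a majority of 6125772 is 3062887; 3,062,887 required, 3,063,718 in favor — approved.
Series C: 3/5 of 378421 = 227052.60, rounded up to 227053; 227,053 required, 227,053 in favor — approved.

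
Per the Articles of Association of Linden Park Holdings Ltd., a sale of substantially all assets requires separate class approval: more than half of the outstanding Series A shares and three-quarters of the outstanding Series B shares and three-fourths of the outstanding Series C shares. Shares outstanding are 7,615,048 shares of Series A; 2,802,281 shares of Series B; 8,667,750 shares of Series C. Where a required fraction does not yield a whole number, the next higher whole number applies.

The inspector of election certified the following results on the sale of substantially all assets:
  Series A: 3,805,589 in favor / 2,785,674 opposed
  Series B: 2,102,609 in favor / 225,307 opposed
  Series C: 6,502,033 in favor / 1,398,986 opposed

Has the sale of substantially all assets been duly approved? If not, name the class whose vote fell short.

Series A: a majority of 7615048 is 3807525; 3,807,525 required, 3,805,589 in favor — not approved.
Series B: 3/4 of 2802281 = 2101710.75, rounded up to 2101711; 2,101,711 required, 2,102,609 in favor — approved.
Series C: 3/4 of 8667750 = 6500812.50, rounded up to 6500813; 6,500,813 required, 6,502,033 in favor — approved.

Not approved — the Series A shares did not give the required vote.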